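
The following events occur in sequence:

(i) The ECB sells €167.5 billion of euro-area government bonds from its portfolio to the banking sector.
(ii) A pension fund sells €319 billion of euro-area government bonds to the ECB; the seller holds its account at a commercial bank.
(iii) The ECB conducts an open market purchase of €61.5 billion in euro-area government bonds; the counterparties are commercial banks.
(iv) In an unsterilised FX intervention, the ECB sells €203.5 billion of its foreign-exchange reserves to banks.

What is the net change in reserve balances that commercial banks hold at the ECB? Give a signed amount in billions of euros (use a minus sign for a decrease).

ECB balance sheet:
  Assets:      Securities +€213B, Foreign assets −€203.5B
  Liabilities: Bank reserves +€9.5B
Commercial banking system:
  Assets:      Reserves at CB +€9.5B, Securities +€106B, Foreign assets +€203.5B
  Liabilities: Checkable deposits +€319B
So the change in reserve balances that commercial banks hold at the ECB is +€9.5 billion.

+€9.5 billion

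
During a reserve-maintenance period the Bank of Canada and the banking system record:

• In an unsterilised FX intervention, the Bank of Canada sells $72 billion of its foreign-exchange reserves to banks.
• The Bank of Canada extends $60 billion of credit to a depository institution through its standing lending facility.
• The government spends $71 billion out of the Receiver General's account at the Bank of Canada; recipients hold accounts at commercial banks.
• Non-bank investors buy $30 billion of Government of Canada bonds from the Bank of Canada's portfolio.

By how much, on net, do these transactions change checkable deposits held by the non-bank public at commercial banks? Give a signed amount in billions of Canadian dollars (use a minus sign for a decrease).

+$41 billion

FX sale $72 billion: the counterparty is a bank, so public deposits are unchanged → 0.
Discount-window loan $60 billion: the counterparty is a bank, so public deposits are unchanged → 0.
Government spending $71 billion: non-bank counterparties' bank balances rise → +$71B.
Asset sale (to non-banks) $30 billion: non-bank counterparties' bank balances fall → −$30B.
Net: 0 + 0 + 71 − 30 = +$41 billion.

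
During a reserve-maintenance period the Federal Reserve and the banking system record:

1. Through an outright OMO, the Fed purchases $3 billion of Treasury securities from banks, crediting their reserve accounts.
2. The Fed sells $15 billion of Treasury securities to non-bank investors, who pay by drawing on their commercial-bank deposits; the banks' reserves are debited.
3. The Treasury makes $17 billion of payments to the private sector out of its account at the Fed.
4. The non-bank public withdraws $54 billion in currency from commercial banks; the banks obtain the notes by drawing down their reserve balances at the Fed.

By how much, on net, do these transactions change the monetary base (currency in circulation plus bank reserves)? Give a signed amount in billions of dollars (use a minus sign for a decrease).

+$5 billion

OMO purchase (from banks) $3 billion: Fed balance sheet expands → +$3B.
Asset sale (to non-banks) $15 billion: Fed balance sheet contracts → −$15B.
Government spending $17 billion: a non-base liability converts back to reserves → +$17B.
Currency withdrawal $54 billion: just a shift between currency and reserves — both are base money → 0.
Net: 3 − 15 + 17 + 0 = +$5 billion.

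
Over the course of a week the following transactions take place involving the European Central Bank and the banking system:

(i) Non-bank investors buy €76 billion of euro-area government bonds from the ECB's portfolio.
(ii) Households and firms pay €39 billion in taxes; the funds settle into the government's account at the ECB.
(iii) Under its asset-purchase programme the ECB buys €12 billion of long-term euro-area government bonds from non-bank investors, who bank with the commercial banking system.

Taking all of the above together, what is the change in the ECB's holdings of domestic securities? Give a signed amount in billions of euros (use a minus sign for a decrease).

-€64 billion

ECB balance sheet:
  Assets:      Securities −€64B
  Liabilities: Bank reserves −€103B, Government deposits +€39B
Commercial banking system:
  Assets:      Reserves at CB −€103B
  Liabilities: Checkable deposits −€103B
So the change in the ECB's holdings of domestic securities is -€64 billion.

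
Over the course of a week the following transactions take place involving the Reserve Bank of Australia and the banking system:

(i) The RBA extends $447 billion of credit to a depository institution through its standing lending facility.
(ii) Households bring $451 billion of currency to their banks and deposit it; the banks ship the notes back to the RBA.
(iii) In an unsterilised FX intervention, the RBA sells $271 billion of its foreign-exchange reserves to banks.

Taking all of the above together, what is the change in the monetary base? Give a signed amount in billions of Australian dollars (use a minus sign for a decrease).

+$176 billion

RBA balance sheet:
  Assets:      Loans to banks +$447B, Foreign assets −$271B
  Liabilities: Bank reserves +$627B, Currency in circulation −$451B
Monetary base = currency + reserves: −$451B + (+$627B) = +$176 billion.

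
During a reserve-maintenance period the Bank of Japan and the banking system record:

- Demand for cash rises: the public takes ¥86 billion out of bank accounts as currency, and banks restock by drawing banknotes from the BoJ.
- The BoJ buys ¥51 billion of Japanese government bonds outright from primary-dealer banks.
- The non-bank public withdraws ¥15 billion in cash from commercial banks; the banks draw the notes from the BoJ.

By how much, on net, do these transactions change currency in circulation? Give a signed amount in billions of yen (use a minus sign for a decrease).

+¥101 billion

Currency withdrawal ¥86 billion: notes leave the central bank → +¥86B.
OMO purchase (from banks) ¥51 billion: no currency enters or leaves circulation → 0.
Currency withdrawal ¥15 billion: notes leave the central bank → +¥15B.
Net: 86 + 0 + 15 = +¥101 billion.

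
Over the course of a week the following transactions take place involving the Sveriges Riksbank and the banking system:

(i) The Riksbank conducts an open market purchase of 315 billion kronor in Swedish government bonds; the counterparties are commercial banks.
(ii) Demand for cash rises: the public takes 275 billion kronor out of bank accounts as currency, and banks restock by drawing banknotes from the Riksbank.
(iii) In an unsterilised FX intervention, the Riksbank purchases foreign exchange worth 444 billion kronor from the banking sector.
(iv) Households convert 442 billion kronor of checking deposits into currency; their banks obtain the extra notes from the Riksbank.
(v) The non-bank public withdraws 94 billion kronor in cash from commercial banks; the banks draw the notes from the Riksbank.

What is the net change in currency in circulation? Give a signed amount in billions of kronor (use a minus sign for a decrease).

OMO purchase (from banks) 315 billion kronor: no currency enters or leaves circulation → 0.
Currency withdrawal 275 billion kronor: notes leave the central bank → +275B.
FX purchase 444 billion kronor: no currency enters or leaves circulation → 0.
Currency withdrawal 442 billion kronor: notes leave the central bank → +442B.
Currency withdrawal 94 billion kronor: notes leave the central bank → +94B.
Net: 0 + 275 + 0 + 442 + 94 = +811 billion.

+811 billion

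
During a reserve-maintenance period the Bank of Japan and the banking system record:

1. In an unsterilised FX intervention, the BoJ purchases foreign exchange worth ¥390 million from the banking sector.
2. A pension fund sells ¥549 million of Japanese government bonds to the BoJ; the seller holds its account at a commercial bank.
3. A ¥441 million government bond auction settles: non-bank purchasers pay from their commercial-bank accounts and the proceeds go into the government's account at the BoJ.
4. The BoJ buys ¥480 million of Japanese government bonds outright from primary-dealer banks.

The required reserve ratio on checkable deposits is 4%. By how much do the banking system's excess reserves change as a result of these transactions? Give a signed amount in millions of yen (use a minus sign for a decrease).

+¥973.68 million

FX purchase ¥390 million: reserves +¥390M, deposits 0.
Asset purchase (from non-banks) ¥549 million: reserves +¥549M, deposits +¥549M.
Government account inflow ¥441 million: reserves −¥441M, deposits −¥441M.
OMO purchase (from banks) ¥480 million: reserves +¥480M, deposits 0.
Totals: Δreserves = +¥978M, Δdeposits = +¥108M.
Δrequired reserves = 4% × +¥108M = +¥4.32M.
Δexcess reserves = Δreserves − Δrequired = +¥978M − (+¥4.32M) = +¥973.68 million.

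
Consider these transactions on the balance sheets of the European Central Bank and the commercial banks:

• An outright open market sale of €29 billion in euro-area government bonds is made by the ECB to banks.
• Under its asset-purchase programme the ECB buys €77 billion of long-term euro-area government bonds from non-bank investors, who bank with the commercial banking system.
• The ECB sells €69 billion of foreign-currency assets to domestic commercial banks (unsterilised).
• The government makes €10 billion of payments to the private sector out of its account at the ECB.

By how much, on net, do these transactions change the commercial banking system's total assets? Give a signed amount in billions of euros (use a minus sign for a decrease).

ECB balance sheet:
  Assets:      Securities +€48B, Foreign assets −€69B
  Liabilities: Bank reserves −€11B, Government deposits −€10B
Commercial banking system:
  Assets:      Reserves at CB −€11B, Securities +€29B, Foreign assets +€69B
  Liabilities: Checkable deposits +€87B
Change in total bank assets = +€87 billion.

+€87 billion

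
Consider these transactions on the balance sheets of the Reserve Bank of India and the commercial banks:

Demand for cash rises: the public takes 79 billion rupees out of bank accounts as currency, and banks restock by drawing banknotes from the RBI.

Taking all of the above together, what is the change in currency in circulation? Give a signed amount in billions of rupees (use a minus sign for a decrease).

+79 billion

Currency withdrawal 79 billion rupees: notes leave the central bank → +79B.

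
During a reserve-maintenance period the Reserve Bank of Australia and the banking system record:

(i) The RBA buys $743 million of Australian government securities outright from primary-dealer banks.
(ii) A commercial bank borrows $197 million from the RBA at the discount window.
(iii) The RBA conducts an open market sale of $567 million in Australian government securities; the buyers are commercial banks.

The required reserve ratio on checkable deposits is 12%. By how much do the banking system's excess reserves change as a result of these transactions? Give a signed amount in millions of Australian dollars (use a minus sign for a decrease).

OMO purchase (from banks) $743 million: reserves +$743M, deposits 0.
Discount-window loan $197 million: reserves +$197M, deposits 0.
OMO sale (to banks) $567 million: reserves −$567M, deposits 0.
Totals: Δreserves = +$373M, Δdeposits = 0.
Δrequired reserves = 12% × 0 = 0.
Δexcess reserves = Δreserves − Δrequired = +$373M − (0) = +$373 million.

+$373 million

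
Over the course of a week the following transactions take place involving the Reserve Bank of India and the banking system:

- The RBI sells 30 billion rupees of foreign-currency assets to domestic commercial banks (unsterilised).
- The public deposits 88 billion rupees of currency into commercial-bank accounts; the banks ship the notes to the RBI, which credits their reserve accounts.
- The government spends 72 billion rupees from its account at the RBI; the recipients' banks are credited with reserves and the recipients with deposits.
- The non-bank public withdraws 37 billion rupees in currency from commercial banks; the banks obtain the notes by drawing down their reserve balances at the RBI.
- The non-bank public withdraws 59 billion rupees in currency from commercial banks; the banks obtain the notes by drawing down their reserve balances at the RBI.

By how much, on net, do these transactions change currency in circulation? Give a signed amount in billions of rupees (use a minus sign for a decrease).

FX sale 30 billion rupees: no currency enters or leaves circulation → 0.
Currency deposit 88 billion rupees: notes return to the central bank → −88B.
Government spending 72 billion rupees: no currency enters or leaves circulation → 0.
Currency withdrawal 37 billion rupees: notes leave the central bank → +37B.
Currency withdrawal 59 billion rupees: notes leave the central bank → +59B.
Net: 0 − 88 + 0 + 37 + 59 = +8 billion.

+8 billion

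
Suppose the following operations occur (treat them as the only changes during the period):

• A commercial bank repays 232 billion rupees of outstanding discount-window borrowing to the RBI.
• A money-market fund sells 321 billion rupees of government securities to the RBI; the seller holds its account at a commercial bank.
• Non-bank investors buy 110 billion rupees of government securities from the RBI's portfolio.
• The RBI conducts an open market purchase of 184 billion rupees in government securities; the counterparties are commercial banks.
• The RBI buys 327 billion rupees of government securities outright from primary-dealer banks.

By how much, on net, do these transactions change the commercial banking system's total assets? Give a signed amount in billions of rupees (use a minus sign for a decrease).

Discount-window repayment 232 billion rupees: bank balance sheets shrink → −232B.
Asset purchase (from non-banks) 321 billion rupees: bank balance sheets expand → +321B.
Asset sale (to non-banks) 110 billion rupees: bank balance sheets shrink → −110B.
OMO purchase (from banks) 184 billion rupees: just an asset swap on bank balance sheets → 0.
OMO purchase (from banks) 327 billion rupees: just an asset swap on bank balance sheets → 0.
Net: −232 + 321 − 110 + 0 + 0 = -21 billion.

-21 billion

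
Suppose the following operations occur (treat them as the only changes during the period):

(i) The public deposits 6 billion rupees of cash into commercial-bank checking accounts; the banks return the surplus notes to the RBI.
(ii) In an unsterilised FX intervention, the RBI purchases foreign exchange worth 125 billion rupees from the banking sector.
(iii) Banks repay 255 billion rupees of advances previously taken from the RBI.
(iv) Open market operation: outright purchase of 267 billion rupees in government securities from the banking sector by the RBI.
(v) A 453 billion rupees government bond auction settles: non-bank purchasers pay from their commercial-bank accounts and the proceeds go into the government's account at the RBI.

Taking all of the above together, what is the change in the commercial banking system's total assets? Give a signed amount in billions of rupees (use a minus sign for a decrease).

-702 billion

RBI balance sheet:
  Assets:      Securities +267B, Loans to banks −255B, Foreign assets +125B
  Liabilities: Bank reserves −310B, Currency in circulation −6B, Government deposits +453B
Commercial banking system:
  Assets:      Reserves at CB −310B, Securities −267B, Foreign assets −125B
  Liabilities: Checkable deposits −447B, Borrowings from CB −255B
Change in total bank assets = -702 billion.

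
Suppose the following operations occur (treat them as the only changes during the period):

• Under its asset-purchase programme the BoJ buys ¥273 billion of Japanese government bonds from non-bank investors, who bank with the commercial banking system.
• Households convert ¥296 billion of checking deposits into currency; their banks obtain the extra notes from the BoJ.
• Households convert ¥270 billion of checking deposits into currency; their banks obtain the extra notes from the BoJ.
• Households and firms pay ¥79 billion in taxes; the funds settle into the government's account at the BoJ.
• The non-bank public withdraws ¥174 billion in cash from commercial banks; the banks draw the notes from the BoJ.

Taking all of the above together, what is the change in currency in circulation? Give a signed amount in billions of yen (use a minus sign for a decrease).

+¥740 billion

Asset purchase (from non-banks) ¥273 billion: no currency enters or leaves circulation → 0.
Currency withdrawal ¥296 billion: notes leave the central bank → +¥296B.
Currency withdrawal ¥270 billion: notes leave the central bank → +¥270B.
Government account inflow ¥79 billion: no currency enters or leaves circulation → 0.
Currency withdrawal ¥174 billion: notes leave the central bank → +¥174B.
Net: 0 + 296 + 270 + 0 + 174 = +¥740 billion.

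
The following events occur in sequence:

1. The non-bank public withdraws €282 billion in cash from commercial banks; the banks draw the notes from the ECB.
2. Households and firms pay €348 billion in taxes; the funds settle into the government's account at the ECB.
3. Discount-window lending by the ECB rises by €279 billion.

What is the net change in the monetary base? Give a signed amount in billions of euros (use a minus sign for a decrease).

Currency withdrawal €282 billion: just a shift between currency and reserves — both are base money → 0.
Government account inflow €348 billion: reserves shift to a non-base liability → −€348B.
Discount-window loan €279 billion: ECB balance sheet expands → +€279B.
Net: 0 − 348 + 279 = -€69 billion.

-€69 billion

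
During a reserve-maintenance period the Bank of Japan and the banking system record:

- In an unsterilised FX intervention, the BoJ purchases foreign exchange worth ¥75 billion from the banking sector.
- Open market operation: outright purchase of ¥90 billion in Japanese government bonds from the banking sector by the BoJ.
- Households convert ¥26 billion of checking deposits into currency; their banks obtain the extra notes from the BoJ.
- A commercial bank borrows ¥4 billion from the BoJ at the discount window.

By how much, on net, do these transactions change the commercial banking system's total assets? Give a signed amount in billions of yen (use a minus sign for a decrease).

BoJ balance sheet:
  Assets:      Securities +¥90B, Loans to banks +¥4B, Foreign assets +¥75B
  Liabilities: Bank reserves +¥143B, Currency in circulation +¥26B
Commercial banking system:
  Assets:      Reserves at CB +¥143B, Securities −¥90B, Foreign assets −¥75B
  Liabilities: Checkable deposits −¥26B, Borrowings from CB +¥4B
Change in total bank assets = -¥22 billion.

-¥22 billion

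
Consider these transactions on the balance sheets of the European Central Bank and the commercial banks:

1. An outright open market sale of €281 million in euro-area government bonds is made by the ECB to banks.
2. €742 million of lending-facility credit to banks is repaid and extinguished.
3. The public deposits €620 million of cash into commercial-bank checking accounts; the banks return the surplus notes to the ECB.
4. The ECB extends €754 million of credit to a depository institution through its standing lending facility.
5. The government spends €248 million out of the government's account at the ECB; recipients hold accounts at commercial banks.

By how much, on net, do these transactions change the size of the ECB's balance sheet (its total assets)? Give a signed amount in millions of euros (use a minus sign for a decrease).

ECB balance sheet:
  Assets:      Securities −€281M, Loans to banks +€12M
  Liabilities: Bank reserves +€599M, Currency in circulation −€620M, Government deposits −€248M
Commercial banking system:
  Assets:      Reserves at CB +€599M, Securities +€281M
  Liabilities: Checkable deposits +€868M, Borrowings from CB +€12M
Change in total ECB assets = -€269 million.

-€269 million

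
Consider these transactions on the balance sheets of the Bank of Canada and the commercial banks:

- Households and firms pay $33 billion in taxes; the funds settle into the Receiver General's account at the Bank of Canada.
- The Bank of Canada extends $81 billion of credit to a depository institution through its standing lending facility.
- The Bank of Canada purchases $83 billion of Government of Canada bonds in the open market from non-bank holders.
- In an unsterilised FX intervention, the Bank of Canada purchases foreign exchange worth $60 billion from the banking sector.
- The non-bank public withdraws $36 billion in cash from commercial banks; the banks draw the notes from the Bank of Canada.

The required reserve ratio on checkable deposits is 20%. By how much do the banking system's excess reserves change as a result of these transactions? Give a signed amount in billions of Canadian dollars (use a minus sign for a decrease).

+$152.2 billion

Government account inflow $33 billion: reserves −$33B, deposits −$33B.
Discount-window loan $81 billion: reserves +$81B, deposits 0.
Asset purchase (from non-banks) $83 billion: reserves +$83B, deposits +$83B.
FX purchase $60 billion: reserves +$60B, deposits 0.
Currency withdrawal $36 billion: reserves −$36B, deposits −$36B.
Totals: Δreserves = +$155B, Δdeposits = +$14B.
Δrequired reserves = 20% × +$14B = +$2.8B.
Δexcess reserves = Δreserves − Δrequired = +$155B − (+$2.8B) = +$152.2 billion.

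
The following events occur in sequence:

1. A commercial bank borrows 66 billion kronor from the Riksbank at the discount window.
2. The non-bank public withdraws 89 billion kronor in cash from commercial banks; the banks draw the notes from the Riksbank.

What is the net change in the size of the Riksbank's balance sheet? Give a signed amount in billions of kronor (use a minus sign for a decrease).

Riksbank balance sheet:
  Assets:      Loans to banks +66B
  Liabilities: Bank reserves −23B, Currency in circulation +89B
Change in total Riksbank assets = +66 billion.

+66 billion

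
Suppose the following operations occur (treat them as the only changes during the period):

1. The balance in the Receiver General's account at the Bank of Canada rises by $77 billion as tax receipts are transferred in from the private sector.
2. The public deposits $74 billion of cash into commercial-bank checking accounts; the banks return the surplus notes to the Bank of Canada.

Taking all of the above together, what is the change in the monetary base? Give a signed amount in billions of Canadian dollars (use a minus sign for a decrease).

Government account inflow $77 billion: reserves shift to a non-base liability → −$77B.
Currency deposit $74 billion: just a shift between currency and reserves — both are base money → 0.
Net: −77 + 0 = -$77 billion.

-$77 billion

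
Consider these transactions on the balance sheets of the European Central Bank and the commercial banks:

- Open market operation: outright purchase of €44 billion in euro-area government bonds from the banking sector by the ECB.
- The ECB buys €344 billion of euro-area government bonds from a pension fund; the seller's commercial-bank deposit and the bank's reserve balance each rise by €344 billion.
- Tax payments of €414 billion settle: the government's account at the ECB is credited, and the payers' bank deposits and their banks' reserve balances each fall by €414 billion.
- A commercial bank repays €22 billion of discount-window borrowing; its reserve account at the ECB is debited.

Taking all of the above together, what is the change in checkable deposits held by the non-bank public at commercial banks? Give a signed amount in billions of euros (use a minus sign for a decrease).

ECB balance sheet:
  Assets:      Securities +€388B, Loans to banks −€22B
  Liabilities: Bank reserves −€48B, Government deposits +€414B
Commercial banking system:
  Assets:      Reserves at CB −€48B, Securities −€44B
  Liabilities: Checkable deposits −€70B, Borrowings from CB −€22B
So the change in checkable deposits held by the non-bank public at commercial banks is -€70 billion.

-€70 billion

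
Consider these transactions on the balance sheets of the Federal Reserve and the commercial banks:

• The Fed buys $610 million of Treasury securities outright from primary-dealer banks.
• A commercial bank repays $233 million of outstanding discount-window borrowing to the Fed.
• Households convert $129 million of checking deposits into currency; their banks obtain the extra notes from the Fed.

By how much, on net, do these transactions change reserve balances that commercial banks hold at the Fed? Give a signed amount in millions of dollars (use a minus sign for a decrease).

+$248 million

OMO purchase (from banks) $610 million: the Fed pays by crediting reserve accounts → +$610M.
Discount-window repayment $233 million: repayment is debited from reserves → −$233M.
Currency withdrawal $129 million: banks swap reserves for currency → −$129M.
Net: 610 − 233 − 129 = +$248 million.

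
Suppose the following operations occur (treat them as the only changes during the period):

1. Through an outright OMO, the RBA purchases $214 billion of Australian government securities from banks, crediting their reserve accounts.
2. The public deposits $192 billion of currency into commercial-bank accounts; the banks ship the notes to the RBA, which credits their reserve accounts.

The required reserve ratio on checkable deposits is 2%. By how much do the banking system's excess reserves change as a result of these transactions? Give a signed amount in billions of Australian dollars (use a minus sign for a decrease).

OMO purchase (from banks) $214 billion: reserves +$214B, deposits 0.
Currency deposit $192 billion: reserves +$192B, deposits +$192B.
Totals: Δreserves = +$406B, Δdeposits = +$192B.
Δrequired reserves = 2% × +$192B = +$3.84B.
Δexcess reserves = Δreserves − Δrequired = +$406B − (+$3.84B) = +$402.16 billion.

+$402.16 billion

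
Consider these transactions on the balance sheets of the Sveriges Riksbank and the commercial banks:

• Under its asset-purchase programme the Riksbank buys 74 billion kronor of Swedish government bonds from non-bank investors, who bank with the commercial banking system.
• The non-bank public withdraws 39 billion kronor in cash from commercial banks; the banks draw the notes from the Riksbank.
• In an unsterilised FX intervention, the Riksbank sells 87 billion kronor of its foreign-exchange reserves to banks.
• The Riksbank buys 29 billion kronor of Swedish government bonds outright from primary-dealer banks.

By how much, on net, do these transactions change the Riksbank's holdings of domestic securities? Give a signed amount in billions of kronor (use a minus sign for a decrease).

+103 billion

Asset purchase (from non-banks) 74 billion kronor: securities added to the Riksbank's portfolio → +74B.
Currency withdrawal 39 billion kronor: the Riksbank's securities portfolio is untouched → 0.
FX sale 87 billion kronor: the Riksbank's securities portfolio is untouched → 0.
OMO purchase (from banks) 29 billion kronor: securities added to the Riksbank's portfolio → +29B.
Net: 74 + 0 + 0 + 29 = +103 billion.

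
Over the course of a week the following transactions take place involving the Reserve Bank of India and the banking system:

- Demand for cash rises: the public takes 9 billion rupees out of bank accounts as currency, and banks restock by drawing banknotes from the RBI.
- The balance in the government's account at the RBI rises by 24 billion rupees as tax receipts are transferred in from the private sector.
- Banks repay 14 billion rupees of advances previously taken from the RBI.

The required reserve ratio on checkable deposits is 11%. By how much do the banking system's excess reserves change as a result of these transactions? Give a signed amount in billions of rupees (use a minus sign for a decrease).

-43.37 billion

Currency withdrawal 9 billion rupees: reserves −9B, deposits −9B.
Government account inflow 24 billion rupees: reserves −24B, deposits −24B.
Discount-window repayment 14 billion rupees: reserves −14B, deposits 0.
Totals: Δreserves = −47B, Δdeposits = −33B.
Δrequired reserves = 11% × −33B = −3.63B.
Δexcess reserves = Δreserves − Δrequired = −47B − (−3.63B) = -43.37 billion.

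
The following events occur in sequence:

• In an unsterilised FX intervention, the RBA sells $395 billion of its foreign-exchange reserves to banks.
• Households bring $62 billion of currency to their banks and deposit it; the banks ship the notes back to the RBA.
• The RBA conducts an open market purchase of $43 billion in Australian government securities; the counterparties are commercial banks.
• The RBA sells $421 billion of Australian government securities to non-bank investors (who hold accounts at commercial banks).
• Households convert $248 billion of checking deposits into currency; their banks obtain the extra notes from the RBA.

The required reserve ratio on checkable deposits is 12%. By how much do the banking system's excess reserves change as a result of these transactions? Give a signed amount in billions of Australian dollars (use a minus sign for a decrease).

FX sale $395 billion: reserves −$395B, deposits 0.
Currency deposit $62 billion: reserves +$62B, deposits +$62B.
OMO purchase (from banks) $43 billion: reserves +$43B, deposits 0.
Asset sale (to non-banks) $421 billion: reserves −$421B, deposits −$421B.
Currency withdrawal $248 billion: reserves −$248B, deposits −$248B.
Totals: Δreserves = −$959B, Δdeposits = −$607B.
Δrequired reserves = 12% × −$607B = −$72.84B.
Δexcess reserves = Δreserves − Δrequired = −$959B − (−$72.84B) = -$886.16 billion.

-$886.16 billion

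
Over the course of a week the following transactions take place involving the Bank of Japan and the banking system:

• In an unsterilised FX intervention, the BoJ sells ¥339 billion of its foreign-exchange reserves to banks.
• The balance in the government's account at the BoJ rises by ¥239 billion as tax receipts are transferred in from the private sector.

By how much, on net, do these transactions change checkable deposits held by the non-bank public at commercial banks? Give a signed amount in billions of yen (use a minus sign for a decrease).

FX sale ¥339 billion: the counterparty is a bank, so public deposits are unchanged → 0.
Government account inflow ¥239 billion: non-bank counterparties' bank balances fall → −¥239B.
Net: 0 − 239 = -¥239 billion.

-¥239 billion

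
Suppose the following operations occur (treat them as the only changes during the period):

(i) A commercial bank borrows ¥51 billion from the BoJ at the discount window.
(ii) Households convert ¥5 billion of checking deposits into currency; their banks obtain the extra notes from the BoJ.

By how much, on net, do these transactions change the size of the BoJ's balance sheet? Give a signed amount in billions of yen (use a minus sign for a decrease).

BoJ balance sheet:
  Assets:      Loans to banks +¥51B
  Liabilities: Bank reserves +¥46B, Currency in circulation +¥5B
Commercial banking system:
  Assets:      Reserves at CB +¥46B
  Liabilities: Checkable deposits −¥5B, Borrowings from CB +¥51B
Change in total BoJ assets = +¥51 billion.

+¥51 billion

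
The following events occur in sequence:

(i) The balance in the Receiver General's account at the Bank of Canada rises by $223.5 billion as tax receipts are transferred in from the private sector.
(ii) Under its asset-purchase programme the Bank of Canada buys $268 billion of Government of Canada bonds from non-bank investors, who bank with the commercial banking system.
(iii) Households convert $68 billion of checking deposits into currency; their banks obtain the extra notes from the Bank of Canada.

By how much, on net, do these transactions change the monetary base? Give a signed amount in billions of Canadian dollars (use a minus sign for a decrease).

Government account inflow $223.5 billion: reserves shift to a non-base liability → −$223.5B.
Asset purchase (from non-banks) $268 billion: Bank of Canada balance sheet expands → +$268B.
Currency withdrawal $68 billion: just a shift between currency and reserves — both are base money → 0.
Net: −223.5 + 268 + 0 = +$44.5 billion.

+$44.5 billion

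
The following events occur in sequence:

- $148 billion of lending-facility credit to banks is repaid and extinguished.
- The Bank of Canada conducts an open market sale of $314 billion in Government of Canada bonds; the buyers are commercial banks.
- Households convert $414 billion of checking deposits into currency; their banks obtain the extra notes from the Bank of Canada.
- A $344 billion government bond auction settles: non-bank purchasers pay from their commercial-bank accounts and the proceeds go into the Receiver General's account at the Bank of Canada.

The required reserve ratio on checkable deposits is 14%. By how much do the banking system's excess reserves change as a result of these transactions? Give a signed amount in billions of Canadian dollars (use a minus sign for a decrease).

Discount-window repayment $148 billion: reserves −$148B, deposits 0.
OMO sale (to banks) $314 billion: reserves −$314B, deposits 0.
Currency withdrawal $414 billion: reserves −$414B, deposits −$414B.
Government account inflow $344 billion: reserves −$344B, deposits −$344B.
Totals: Δreserves = −$1220B, Δdeposits = −$758B.
Δrequired reserves = 14% × −$758B = −$106.12B.
Δexcess reserves = Δreserves − Δrequired = −$1220B − (−$106.12B) = -$1113.88 billion.

-$1113.88 billion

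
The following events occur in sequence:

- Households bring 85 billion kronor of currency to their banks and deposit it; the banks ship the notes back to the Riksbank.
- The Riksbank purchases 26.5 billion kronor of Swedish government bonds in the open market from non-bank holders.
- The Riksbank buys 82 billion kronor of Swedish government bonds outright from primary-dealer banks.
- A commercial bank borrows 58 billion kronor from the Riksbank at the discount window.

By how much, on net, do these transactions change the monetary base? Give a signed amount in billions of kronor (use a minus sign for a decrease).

+166.5 billion

Riksbank balance sheet:
  Assets:      Securities +108.5B, Loans to banks +58B
  Liabilities: Bank reserves +251.5B, Currency in circulation −85B
Monetary base = currency + reserves: −85B + (+251.5B) = +166.5 billion.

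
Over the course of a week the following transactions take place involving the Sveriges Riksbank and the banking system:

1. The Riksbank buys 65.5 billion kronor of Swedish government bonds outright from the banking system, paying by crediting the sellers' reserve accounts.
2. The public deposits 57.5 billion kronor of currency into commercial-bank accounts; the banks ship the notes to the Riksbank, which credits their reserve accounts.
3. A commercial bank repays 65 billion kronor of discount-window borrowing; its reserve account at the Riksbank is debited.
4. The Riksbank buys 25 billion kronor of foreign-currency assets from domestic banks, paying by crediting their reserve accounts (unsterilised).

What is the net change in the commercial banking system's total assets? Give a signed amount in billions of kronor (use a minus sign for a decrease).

-7.5 billion

OMO purchase (from banks) 65.5 billion kronor: just an asset swap on bank balance sheets → 0.
Currency deposit 57.5 billion kronor: bank balance sheets expand → +57.5B.
Discount-window repayment 65 billion kronor: bank balance sheets shrink → −65B.
FX purchase 25 billion kronor: just an asset swap on bank balance sheets → 0.
Net: 0 + 57.5 − 65 + 0 = -7.5 billion.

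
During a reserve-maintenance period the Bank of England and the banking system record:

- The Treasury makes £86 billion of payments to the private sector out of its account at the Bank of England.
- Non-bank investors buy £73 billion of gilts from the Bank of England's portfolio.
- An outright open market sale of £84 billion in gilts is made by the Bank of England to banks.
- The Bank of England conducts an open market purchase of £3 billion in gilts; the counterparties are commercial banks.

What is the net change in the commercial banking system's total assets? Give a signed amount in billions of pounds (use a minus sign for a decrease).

Government spending £86 billion: bank balance sheets expand → +£86B.
Asset sale (to non-banks) £73 billion: bank balance sheets shrink → −£73B.
OMO sale (to banks) £84 billion: just an asset swap on bank balance sheets → 0.
OMO purchase (from banks) £3 billion: just an asset swap on bank balance sheets → 0.
Net: 86 − 73 + 0 + 0 = +£13 billion.

+£13 billion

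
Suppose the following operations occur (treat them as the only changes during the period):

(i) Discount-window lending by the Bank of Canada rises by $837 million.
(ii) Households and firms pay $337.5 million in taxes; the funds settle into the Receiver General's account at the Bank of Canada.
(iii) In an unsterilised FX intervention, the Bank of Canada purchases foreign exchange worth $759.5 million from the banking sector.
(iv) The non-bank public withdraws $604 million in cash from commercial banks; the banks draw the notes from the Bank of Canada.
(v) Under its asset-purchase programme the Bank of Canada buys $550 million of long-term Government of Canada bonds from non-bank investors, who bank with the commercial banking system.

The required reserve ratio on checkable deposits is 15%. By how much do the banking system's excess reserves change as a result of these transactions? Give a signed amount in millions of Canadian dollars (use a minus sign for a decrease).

Discount-window loan $837 million: reserves +$837M, deposits 0.
Government account inflow $337.5 million: reserves −$337.5M, deposits −$337.5M.
FX purchase $759.5 million: reserves +$759.5M, deposits 0.
Currency withdrawal $604 million: reserves −$604M, deposits −$604M.
Asset purchase (from non-banks) $550 million: reserves +$550M, deposits +$550M.
Totals: Δreserves = +$1205M, Δdeposits = −$391.5M.
Δrequired reserves = 15% × −$391.5M = −$58.725M.
Δexcess reserves = Δreserves − Δrequired = +$1205M − (−$58.725M) = +$1263.725 million.

+$1263.725 million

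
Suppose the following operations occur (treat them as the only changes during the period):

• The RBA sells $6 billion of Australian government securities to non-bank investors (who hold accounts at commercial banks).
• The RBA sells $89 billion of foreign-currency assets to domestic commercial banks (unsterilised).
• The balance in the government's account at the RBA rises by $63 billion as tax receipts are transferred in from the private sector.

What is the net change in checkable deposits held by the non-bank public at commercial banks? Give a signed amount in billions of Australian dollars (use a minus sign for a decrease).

Asset sale (to non-banks) $6 billion: non-bank counterparties' bank balances fall → −$6B.
FX sale $89 billion: the counterparty is a bank, so public deposits are unchanged → 0.
Government account inflow $63 billion: non-bank counterparties' bank balances fall → −$63B.
Net: −6 + 0 − 63 = -$69 billion.

-$69 billion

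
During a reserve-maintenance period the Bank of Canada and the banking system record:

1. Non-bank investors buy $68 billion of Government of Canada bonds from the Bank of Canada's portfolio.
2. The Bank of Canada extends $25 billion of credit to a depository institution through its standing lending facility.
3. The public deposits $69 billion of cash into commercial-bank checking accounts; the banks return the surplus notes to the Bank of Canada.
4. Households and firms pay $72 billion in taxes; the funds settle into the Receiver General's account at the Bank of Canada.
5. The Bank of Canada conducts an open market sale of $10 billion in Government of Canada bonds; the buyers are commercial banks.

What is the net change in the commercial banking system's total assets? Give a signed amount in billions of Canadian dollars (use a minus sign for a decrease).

-$46 billion

Bank of Canada balance sheet:
  Assets:      Securities −$78B, Loans to banks +$25B
  Liabilities: Bank reserves −$56B, Currency in circulation −$69B, Government deposits +$72B
Commercial banking system:
  Assets:      Reserves at CB −$56B, Securities +$10B
  Liabilities: Checkable deposits −$71B, Borrowings from CB +$25B
Change in total bank assets = -$46 billion.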